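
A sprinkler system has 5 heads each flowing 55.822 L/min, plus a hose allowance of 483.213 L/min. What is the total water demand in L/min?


Sprinkler demand = 5 * 55.822 = 279.11 L/min
Total = 279.11 + 483.213 = 762.323 L/min

762.323 L/min


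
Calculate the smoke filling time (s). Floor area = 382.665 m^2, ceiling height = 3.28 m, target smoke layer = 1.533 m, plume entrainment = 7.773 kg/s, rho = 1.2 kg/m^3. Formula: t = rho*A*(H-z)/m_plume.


H - z = 1.747 m
t = 1.2 * 382.665 * 1.747 / 7.773 = 103.21 s

103.21 s


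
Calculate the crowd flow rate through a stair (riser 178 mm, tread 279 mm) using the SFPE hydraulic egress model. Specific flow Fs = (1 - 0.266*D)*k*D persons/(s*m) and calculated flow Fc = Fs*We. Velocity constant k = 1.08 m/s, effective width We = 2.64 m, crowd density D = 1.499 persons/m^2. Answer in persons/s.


1 - 0.266*D = 1 - 0.266*1.499 = 0.60127
Fs = 0.60127 * 1.08 * 1.499 = 0.97340 persons/(s*m)
Fc = 0.97340 * 2.64 = 2.5698 persons/s

2.5698 persons/s


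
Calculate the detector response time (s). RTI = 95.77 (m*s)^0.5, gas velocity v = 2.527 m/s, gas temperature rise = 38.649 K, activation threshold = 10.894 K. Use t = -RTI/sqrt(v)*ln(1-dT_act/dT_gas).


dT_act/dT_gas = 0.28187
ln(1 - 0.28187) = -0.33110
t = -95.77 / sqrt(2.527) * -0.33110 = 19.948 s

19.948 s


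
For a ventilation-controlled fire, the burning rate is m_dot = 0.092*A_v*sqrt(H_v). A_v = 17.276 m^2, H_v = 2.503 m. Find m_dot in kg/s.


sqrt(H_v) = 1.5821
m_dot = 0.092 * 17.276 * 1.5821 = 2.5146 kg/s

2.5146 kg/s


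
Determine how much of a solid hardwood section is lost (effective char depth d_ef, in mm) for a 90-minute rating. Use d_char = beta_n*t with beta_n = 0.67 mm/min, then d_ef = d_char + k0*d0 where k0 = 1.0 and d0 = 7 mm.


d_char = 0.67 * 90 = 60.3 mm
d_ef = 60.3 + 1.0*7 = 67.3 mm

67.3 mm


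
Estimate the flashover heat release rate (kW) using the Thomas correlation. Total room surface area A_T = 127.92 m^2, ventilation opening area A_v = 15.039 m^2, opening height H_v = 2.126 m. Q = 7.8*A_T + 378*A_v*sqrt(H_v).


7.8*A_T = 997.776
sqrt(H_v) = 1.4581
378*A_v*sqrt(H_v) = 8288.8
Q = 997.776 + 8288.8 = 9286.6 kW

9286.6 kW


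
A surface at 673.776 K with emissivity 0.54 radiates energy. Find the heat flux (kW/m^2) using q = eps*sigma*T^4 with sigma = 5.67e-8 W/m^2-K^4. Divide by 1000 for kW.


T^4 = 2.0609e+11
q = 0.54 * 5.67e-8 * 2.0609e+11 / 1000 = 6.3101 kW/m^2

6.3101 kW/m^2


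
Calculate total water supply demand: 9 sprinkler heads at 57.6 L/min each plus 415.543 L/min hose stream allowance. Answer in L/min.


Sprinkler demand = 9 * 57.6 = 518.4 L/min
Total = 518.4 + 415.543 = 933.943 L/min

933.943 L/min


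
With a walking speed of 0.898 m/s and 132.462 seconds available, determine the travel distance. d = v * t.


d = 0.898 * 132.462 = 118.95 m

118.95 m


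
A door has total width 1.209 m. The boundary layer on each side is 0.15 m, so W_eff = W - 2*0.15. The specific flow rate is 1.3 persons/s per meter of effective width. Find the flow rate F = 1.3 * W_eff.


W_eff = 1.209 - 0.30 = 0.909 m
F = 1.3 * 0.909 = 1.1817 persons/s

1.1817 persons/s


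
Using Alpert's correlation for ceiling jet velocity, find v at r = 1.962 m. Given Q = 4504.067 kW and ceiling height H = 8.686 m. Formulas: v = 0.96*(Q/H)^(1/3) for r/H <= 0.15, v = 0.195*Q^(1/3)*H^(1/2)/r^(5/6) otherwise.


r/H = 1.962 / 8.686 = 0.22588
r/H > 0.15, so v = 0.195*Q^(1/3)*H^(1/2)/r^(5/6)
Q^(1/3) = 16.515
H^(1/2) = 2.9472
r^(5/6) = 1.7535
v = 0.195 * 16.515 * 2.9472 / 1.7535 = 5.4125 m/s

5.4125 m/s


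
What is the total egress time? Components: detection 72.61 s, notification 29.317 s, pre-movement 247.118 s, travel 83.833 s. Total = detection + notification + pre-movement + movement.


Total = 72.61 + 29.317 + 247.118 + 83.833 = 432.878 s

432.878 s


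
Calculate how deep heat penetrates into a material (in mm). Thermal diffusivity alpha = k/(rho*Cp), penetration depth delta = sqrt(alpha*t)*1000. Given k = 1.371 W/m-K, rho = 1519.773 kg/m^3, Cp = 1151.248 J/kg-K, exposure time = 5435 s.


alpha = 1.371 / (1519.773 * 1151.248) = 7.8359e-07 m^2/s
alpha * t = 0.0042588
delta = sqrt(0.0042588) * 1000 = 65.260 mm

65.260 mm


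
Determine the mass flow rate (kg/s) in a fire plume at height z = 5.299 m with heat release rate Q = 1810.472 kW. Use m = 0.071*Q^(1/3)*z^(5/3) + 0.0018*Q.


Q^(1/3) = 12.188
z^(5/3) = 16.106
First term = 0.071 * 12.188 * 16.106 = 13.937
Second term = 0.0018 * 1810.472 = 3.2588
m = 17.196 kg/s

17.196 kg/s


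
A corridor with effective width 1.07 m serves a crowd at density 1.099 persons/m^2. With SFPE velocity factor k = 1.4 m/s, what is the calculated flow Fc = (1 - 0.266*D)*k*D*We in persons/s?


1 - 0.266*D = 1 - 0.266*1.099 = 0.70767
Fs = 0.70767 * 1.4 * 1.099 = 1.0888 persons/(s*m)
Fc = 1.0888 * 1.07 = 1.1650 persons/s

1.1650 persons/s


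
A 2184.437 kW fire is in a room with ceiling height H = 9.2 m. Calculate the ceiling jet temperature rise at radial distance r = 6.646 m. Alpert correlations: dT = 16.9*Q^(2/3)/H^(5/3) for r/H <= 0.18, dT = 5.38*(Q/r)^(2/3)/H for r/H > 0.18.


r/H = 6.646 / 9.2 = 0.72239
r/H > 0.18, so dT = 5.38*(Q/r)^(2/3)/H
Q/r = 328.68
(Q/r)^(2/3) = 47.627
dT = 5.38 * 47.627 / 9.2 = 27.851 K

27.851 K


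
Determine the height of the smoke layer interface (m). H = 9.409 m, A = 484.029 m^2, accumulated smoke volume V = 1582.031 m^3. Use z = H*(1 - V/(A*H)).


V/(A*H) = 0.34738
1 - 0.34738 = 0.65262
z = 9.409 * 0.65262 = 6.1405 m

6.1405 m


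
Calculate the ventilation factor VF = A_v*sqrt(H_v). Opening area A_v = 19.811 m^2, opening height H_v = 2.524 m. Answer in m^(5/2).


sqrt(H_v) = 1.5887
VF = 19.811 * 1.5887 = 31.474 m^(5/2)

31.474 m^(5/2)


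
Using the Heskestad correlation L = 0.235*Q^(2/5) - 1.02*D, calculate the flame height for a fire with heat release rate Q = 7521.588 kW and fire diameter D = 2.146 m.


Q^(2/5) = 35.524
0.235 * Q^(2/5) = 8.3482
1.02 * D = 2.1889
L = 6.1593 m

6.1593 m


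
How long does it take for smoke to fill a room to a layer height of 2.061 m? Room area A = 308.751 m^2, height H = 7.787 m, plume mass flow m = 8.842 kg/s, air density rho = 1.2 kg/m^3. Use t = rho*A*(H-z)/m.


H - z = 5.726 m
t = 1.2 * 308.751 * 5.726 / 8.842 = 239.93 s

239.93 s


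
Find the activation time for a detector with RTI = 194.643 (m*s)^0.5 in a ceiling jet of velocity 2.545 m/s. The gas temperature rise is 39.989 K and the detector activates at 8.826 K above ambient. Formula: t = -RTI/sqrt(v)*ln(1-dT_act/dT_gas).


dT_act/dT_gas = 0.22071
ln(1 - 0.22071) = -0.24937
t = -194.643 / sqrt(2.545) * -0.24937 = 30.426 s

30.426 s


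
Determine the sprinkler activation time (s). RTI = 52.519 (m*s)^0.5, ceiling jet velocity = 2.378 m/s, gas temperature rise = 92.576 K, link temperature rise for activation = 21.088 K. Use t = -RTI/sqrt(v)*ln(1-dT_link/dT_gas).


dT_link/dT_gas = 0.22779
ln(1 - 0.22779) = -0.25850
t = -52.519 / sqrt(2.378) * -0.25850 = 8.8038 s

8.8038 s


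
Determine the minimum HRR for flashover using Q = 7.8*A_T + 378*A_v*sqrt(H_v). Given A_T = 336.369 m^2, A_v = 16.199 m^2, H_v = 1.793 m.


7.8*A_T = 2623.7
sqrt(H_v) = 1.3390
378*A_v*sqrt(H_v) = 8199.2
Q = 2623.7 + 8199.2 = 10823 kW

10823 kW


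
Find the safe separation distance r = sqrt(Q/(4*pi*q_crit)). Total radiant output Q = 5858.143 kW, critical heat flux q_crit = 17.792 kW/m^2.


4*pi*q_crit = 223.58
Q/(4*pi*q_crit) = 26.201
r = sqrt(26.201) = 5.1187 m

5.1187 m


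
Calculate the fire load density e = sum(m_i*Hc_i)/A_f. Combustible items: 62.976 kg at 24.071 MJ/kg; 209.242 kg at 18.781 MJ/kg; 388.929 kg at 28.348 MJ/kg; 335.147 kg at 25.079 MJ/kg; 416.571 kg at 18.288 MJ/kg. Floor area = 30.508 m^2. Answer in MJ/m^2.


Total energy = 62.976*24.071 + 209.242*18.781 + 388.929*28.348 + 335.147*25.079 + 416.571*18.288
= 1515.895 + 3929.774 + 11025.36 + 8405.152 + 7618.250
= 32494.43 MJ
e = 32494.43 / 30.508 = 1065.1 MJ/m^2

1065.1 MJ/m^2


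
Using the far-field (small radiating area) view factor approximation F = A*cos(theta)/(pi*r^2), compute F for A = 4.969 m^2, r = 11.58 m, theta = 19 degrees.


cos(19 deg) = 0.94552
pi*r^2 = 421.28
F = 4.969 * 0.94552 / 421.28 = 0.011152

0.011152


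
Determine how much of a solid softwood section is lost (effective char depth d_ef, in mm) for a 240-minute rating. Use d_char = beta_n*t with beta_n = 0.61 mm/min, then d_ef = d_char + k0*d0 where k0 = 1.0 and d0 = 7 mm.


d_char = 0.61 * 240 = 146.4 mm
d_ef = 146.4 + 1.0*7 = 153.4 mm

153.4 mm


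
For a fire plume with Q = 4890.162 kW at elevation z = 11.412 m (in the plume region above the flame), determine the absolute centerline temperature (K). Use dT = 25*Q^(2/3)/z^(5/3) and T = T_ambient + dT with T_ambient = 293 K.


Q^(2/3) = 288.10
z^(5/3) = 57.846
dT = 25 * 288.10 / 57.846 = 124.51 K
T = 293 + 124.51 = 417.51 K

417.51 K


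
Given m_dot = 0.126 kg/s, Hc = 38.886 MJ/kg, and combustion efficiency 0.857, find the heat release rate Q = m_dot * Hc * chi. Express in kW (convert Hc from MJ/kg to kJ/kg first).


Hc = 38.886 MJ/kg = 38.886 * 1000 kJ/kg = 38886 kJ/kg
Q = 0.126 kg/s * 38886 kJ/kg * 0.857 = 4199.0 kW

4199.0 kW


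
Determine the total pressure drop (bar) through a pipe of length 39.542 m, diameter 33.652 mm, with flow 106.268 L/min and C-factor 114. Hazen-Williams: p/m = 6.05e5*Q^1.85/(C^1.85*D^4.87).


Q^1.85 = 5608.5
C^1.85 = 6386.7
D^4.87 = 2.7324e+07
p/m = 0.019444 bar/m
p_total = 0.019444 * 39.542 = 0.76885 bar

0.76885 bar


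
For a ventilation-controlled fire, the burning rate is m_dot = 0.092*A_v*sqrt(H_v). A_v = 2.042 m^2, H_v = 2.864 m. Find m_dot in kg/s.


sqrt(H_v) = 1.6923
m_dot = 0.092 * 2.042 * 1.6923 = 0.31793 kg/s

0.31793 kg/s


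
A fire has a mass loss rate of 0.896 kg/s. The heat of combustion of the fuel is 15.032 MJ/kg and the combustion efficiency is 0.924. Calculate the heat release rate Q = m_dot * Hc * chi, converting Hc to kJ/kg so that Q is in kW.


Hc = 15.032 MJ/kg = 15.032 * 1000 kJ/kg = 15032 kJ/kg
Q = 0.896 kg/s * 15032 kJ/kg * 0.924 = 12445 kW

12445 kW


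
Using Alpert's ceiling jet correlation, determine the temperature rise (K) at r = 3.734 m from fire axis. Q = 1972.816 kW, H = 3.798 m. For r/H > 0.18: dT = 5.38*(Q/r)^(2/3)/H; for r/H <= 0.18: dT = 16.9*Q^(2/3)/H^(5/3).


r/H = 3.734 / 3.798 = 0.98315
r/H > 0.18, so dT = 5.38*(Q/r)^(2/3)/H
Q/r = 528.34
(Q/r)^(2/3) = 65.354
dT = 5.38 * 65.354 / 3.798 = 92.577 K

92.577 K


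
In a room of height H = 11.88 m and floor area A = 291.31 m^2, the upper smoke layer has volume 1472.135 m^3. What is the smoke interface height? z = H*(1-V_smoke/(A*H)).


V/(A*H) = 0.42538
1 - 0.42538 = 0.57462
z = 11.88 * 0.57462 = 6.8265 m

6.8265 m


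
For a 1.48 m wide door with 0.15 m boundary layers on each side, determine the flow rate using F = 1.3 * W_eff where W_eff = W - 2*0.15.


W_eff = 1.48 - 0.30 = 1.18 m
F = 1.3 * 1.18 = 1.534 persons/s

1.534 persons/s


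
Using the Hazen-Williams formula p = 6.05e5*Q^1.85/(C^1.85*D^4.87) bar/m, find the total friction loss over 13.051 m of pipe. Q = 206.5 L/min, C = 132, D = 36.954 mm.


Q^1.85 = 19169
C^1.85 = 8376.5
D^4.87 = 4.3103e+07
p/m = 0.032121 bar/m
p_total = 0.032121 * 13.051 = 0.41921 bar

0.41921 bar


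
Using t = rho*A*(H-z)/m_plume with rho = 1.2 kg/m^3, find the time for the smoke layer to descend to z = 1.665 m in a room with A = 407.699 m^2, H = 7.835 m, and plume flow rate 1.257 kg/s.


H - z = 6.17 m
t = 1.2 * 407.699 * 6.17 / 1.257 = 2401.4 s

2401.4 s


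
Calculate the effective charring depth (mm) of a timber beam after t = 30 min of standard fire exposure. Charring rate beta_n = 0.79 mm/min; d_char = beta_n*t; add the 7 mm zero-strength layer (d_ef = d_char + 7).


d_char = 0.79 * 30 = 23.7 mm
d_ef = 23.7 + 1.0*7 = 30.7 mm

30.7 mm


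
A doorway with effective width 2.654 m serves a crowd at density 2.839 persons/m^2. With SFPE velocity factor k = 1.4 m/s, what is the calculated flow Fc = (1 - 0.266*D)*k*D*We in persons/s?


1 - 0.266*D = 1 - 0.266*2.839 = 0.24483
Fs = 0.24483 * 1.4 * 2.839 = 0.97309 persons/(s*m)
Fc = 0.97309 * 2.654 = 2.5826 persons/s

2.5826 persons/s


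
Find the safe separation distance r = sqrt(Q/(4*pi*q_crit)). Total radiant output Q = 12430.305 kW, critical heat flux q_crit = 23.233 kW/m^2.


4*pi*q_crit = 291.95
Q/(4*pi*q_crit) = 42.576
r = sqrt(42.576) = 6.5250 m

6.5250 m


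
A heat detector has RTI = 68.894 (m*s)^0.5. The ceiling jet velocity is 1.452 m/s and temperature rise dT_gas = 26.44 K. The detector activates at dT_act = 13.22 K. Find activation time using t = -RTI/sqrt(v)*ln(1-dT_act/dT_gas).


dT_act/dT_gas = 0.5
ln(1 - 0.5) = -0.69315
t = -68.894 / sqrt(1.452) * -0.69315 = 39.630 s

39.630 s


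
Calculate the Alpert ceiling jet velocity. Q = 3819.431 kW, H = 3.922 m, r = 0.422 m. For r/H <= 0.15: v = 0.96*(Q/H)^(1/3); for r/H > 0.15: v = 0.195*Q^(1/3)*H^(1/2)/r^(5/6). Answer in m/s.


r/H = 0.422 / 3.922 = 0.10760
r/H <= 0.15, so v = 0.96*(Q/H)^(1/3)
Q/H = 973.85
(Q/H)^(1/3) = 9.9121
v = 0.96 * 9.9121 = 9.5156 m/s

9.5156 m/s


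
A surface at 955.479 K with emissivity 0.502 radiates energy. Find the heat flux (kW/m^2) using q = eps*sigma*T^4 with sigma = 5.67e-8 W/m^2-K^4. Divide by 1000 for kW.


T^4 = 8.3346e+11
q = 0.502 * 5.67e-8 * 8.3346e+11 / 1000 = 23.723 kW/m^2

23.723 kW/m^2


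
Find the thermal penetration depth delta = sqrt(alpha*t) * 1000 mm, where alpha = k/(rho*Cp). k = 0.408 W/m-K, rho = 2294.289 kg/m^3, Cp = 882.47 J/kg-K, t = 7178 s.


alpha = 0.408 / (2294.289 * 882.47) = 2.0152e-07 m^2/s
alpha * t = 0.0014465
delta = sqrt(0.0014465) * 1000 = 38.033 mm

38.033 mm


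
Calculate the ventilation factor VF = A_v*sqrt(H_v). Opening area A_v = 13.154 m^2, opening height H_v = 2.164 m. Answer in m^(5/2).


sqrt(H_v) = 1.4711
VF = 13.154 * 1.4711 = 19.350 m^(5/2)

19.350 m^(5/2)


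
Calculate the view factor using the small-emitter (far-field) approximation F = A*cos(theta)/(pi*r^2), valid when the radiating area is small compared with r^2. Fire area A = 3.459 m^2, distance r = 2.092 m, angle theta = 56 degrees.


cos(56 deg) = 0.55919
pi*r^2 = 13.749
F = 3.459 * 0.55919 / 13.749 = 0.14068

0.14068


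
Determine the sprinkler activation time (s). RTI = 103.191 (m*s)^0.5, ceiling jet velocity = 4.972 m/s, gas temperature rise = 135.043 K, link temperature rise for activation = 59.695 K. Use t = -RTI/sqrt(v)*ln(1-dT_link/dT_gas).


dT_link/dT_gas = 0.44204
ln(1 - 0.44204) = -0.58348
t = -103.191 / sqrt(4.972) * -0.58348 = 27.002 s

27.002 s


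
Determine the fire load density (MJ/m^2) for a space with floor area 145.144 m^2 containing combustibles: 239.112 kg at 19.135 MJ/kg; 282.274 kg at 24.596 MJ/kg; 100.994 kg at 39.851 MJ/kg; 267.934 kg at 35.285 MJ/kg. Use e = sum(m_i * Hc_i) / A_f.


Total energy = 239.112*19.135 + 282.274*24.596 + 100.994*39.851 + 267.934*35.285
= 4575.408 + 6942.811 + 4024.712 + 9454.051
= 24996.98 MJ
e = 24996.98 / 145.144 = 172.22 MJ/m^2

172.22 MJ/m^2


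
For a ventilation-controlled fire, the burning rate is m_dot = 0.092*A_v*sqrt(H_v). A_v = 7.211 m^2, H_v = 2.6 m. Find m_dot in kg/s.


sqrt(H_v) = 1.6125
m_dot = 0.092 * 7.211 * 1.6125 = 1.0697 kg/s

1.0697 kg/s


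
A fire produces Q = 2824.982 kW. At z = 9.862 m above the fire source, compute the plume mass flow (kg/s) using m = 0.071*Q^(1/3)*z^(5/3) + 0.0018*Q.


Q^(1/3) = 14.136
z^(5/3) = 45.353
First term = 0.071 * 14.136 * 45.353 = 45.520
Second term = 0.0018 * 2824.982 = 5.0850
m = 50.605 kg/s

50.605 kg/s


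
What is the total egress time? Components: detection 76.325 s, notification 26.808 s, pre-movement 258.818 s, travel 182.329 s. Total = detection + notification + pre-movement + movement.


Total = 76.325 + 26.808 + 258.818 + 182.329 = 544.28 s

544.28 s


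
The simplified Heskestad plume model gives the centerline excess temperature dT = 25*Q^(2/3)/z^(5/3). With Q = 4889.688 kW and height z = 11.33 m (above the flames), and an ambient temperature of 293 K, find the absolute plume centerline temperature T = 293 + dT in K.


Q^(2/3) = 288.09
z^(5/3) = 57.154
dT = 25 * 288.09 / 57.154 = 126.01 K
T = 293 + 126.01 = 419.01 K

419.01 K


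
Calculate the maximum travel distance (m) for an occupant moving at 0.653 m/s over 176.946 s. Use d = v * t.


d = 0.653 * 176.946 = 115.55 m

115.55 m


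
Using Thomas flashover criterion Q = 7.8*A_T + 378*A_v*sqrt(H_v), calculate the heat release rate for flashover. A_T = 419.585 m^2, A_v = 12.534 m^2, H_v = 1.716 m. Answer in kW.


7.8*A_T = 3272.763
sqrt(H_v) = 1.3100
378*A_v*sqrt(H_v) = 6206.4
Q = 3272.763 + 6206.4 = 9479.2 kW

9479.2 kW


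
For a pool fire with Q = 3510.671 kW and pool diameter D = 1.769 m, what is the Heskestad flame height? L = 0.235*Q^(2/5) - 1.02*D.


Q^(2/5) = 26.191
0.235 * Q^(2/5) = 6.1549
1.02 * D = 1.8044
L = 4.3506 m

4.3506 m


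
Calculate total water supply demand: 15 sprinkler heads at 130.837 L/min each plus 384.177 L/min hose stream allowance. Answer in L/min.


Sprinkler demand = 15 * 130.837 = 1962.555 L/min
Total = 1962.555 + 384.177 = 2346.732 L/min

2346.732 L/min


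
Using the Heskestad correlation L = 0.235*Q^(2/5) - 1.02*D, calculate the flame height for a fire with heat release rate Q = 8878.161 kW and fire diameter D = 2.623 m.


Q^(2/5) = 37.960
0.235 * Q^(2/5) = 8.9207
1.02 * D = 2.6755
L = 6.2452 m

6.2452 m


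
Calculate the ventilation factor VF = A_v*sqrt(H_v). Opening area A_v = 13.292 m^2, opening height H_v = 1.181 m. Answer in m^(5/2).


sqrt(H_v) = 1.0867
VF = 13.292 * 1.0867 = 14.445 m^(5/2)

14.445 m^(5/2)


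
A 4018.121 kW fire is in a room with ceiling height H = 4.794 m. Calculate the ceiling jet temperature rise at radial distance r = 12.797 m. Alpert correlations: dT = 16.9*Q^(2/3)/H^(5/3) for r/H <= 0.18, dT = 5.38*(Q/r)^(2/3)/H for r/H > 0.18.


r/H = 12.797 / 4.794 = 2.6694
r/H > 0.18, so dT = 5.38*(Q/r)^(2/3)/H
Q/r = 313.99
(Q/r)^(2/3) = 46.197
dT = 5.38 * 46.197 / 4.794 = 51.843 K

51.843 K


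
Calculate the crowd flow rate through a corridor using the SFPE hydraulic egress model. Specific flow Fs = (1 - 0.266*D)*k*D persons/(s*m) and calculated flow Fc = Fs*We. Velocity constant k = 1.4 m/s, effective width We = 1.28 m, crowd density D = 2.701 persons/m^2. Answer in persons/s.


1 - 0.266*D = 1 - 0.266*2.701 = 0.28153
Fs = 0.28153 * 1.4 * 2.701 = 1.0646 persons/(s*m)
Fc = 1.0646 * 1.28 = 1.3627 persons/s

1.3627 persons/s


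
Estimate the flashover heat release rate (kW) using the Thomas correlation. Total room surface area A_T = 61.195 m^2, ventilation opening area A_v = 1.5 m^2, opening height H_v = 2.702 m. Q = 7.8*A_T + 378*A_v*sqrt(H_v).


7.8*A_T = 477.321
sqrt(H_v) = 1.6438
378*A_v*sqrt(H_v) = 932.02
Q = 477.321 + 932.02 = 1409.3 kW

1409.3 kW


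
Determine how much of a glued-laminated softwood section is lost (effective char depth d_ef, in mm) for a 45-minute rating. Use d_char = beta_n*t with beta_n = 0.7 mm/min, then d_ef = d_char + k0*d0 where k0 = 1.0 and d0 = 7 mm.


d_char = 0.7 * 45 = 31.5 mm
d_ef = 31.5 + 1.0*7 = 38.5 mm

38.5 mm


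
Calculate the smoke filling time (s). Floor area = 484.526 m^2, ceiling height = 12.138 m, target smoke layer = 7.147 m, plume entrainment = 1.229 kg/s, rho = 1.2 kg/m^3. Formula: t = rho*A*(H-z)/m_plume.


H - z = 4.991 m
t = 1.2 * 484.526 * 4.991 / 1.229 = 2361.2 s

2361.2 s


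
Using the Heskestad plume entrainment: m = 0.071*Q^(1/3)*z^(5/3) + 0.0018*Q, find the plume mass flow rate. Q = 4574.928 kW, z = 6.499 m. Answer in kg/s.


Q^(1/3) = 16.601
z^(5/3) = 22.633
First term = 0.071 * 16.601 * 22.633 = 26.677
Second term = 0.0018 * 4574.928 = 8.2349
m = 34.911 kg/s

34.911 kg/s


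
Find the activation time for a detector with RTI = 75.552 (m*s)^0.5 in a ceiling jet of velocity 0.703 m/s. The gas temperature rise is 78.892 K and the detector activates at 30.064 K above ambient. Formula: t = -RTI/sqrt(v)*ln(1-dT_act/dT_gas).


dT_act/dT_gas = 0.38108
ln(1 - 0.38108) = -0.47978
t = -75.552 / sqrt(0.703) * -0.47978 = 43.232 s

43.232 s


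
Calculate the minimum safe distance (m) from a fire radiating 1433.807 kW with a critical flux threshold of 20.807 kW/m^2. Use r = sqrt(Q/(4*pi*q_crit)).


4*pi*q_crit = 261.47
Q/(4*pi*q_crit) = 5.4837
r = sqrt(5.4837) = 2.3417 m

2.3417 m


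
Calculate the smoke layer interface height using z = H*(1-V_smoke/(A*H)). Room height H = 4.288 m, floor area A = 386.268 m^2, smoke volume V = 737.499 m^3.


V/(A*H) = 0.44526
1 - 0.44526 = 0.55474
z = 4.288 * 0.55474 = 2.3787 m

2.3787 m


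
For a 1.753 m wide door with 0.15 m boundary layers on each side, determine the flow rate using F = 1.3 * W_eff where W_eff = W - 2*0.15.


W_eff = 1.753 - 0.30 = 1.453 m
F = 1.3 * 1.453 = 1.8889 persons/s

1.8889 persons/s


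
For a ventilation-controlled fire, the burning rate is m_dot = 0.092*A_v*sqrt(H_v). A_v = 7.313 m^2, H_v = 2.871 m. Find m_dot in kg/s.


sqrt(H_v) = 1.6944
m_dot = 0.092 * 7.313 * 1.6944 = 1.1400 kg/s

1.1400 kg/s


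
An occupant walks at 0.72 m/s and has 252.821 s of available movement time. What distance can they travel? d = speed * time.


d = 0.72 * 252.821 = 182.03 m

182.03 m


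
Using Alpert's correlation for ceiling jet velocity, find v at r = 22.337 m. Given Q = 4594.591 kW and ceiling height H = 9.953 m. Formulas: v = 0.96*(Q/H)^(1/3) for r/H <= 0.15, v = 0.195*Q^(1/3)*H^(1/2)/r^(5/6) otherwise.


r/H = 22.337 / 9.953 = 2.2442
r/H > 0.15, so v = 0.195*Q^(1/3)*H^(1/2)/r^(5/6)
Q^(1/3) = 16.625
H^(1/2) = 3.1548
r^(5/6) = 13.310
v = 0.195 * 16.625 * 3.1548 / 13.310 = 0.76837 m/s

0.76837 m/s


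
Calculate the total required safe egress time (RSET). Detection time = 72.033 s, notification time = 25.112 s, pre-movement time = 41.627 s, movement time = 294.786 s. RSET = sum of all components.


Total = 72.033 + 25.112 + 41.627 + 294.786 = 433.558 s

433.558 s


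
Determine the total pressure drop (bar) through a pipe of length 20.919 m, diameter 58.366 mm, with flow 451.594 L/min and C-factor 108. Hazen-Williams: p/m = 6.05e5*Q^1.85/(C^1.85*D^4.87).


Q^1.85 = 81524
C^1.85 = 5778.8
D^4.87 = 3.9921e+08
p/m = 0.021380 bar/m
p_total = 0.021380 * 20.919 = 0.44725 bar

0.44725 bar


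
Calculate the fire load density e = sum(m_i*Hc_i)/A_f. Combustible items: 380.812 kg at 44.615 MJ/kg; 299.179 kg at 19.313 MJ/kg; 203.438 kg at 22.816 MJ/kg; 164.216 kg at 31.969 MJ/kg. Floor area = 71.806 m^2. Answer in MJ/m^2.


Total energy = 380.812*44.615 + 299.179*19.313 + 203.438*22.816 + 164.216*31.969
= 16989.93 + 5778.044 + 4641.641 + 5249.821
= 32659.43 MJ
e = 32659.43 / 71.806 = 454.83 MJ/m^2

454.83 MJ/m^2


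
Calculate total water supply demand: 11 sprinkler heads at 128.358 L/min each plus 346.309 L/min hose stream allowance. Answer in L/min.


Sprinkler demand = 11 * 128.358 = 1411.938 L/min
Total = 1411.938 + 346.309 = 1758.247 L/min

1758.247 L/min


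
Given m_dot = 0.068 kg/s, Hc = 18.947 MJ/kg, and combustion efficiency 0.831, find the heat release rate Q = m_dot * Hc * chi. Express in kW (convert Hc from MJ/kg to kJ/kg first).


Hc = 18.947 MJ/kg = 18.947 * 1000 kJ/kg = 18947 kJ/kg
Q = 0.068 kg/s * 18947 kJ/kg * 0.831 = 1070.7 kW

1070.7 kW


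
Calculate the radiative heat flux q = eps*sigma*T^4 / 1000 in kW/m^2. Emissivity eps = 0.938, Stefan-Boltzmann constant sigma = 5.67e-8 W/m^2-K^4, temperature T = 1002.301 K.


T^4 = 1.0092e+12
q = 0.938 * 5.67e-8 * 1.0092e+12 / 1000 = 53.676 kW/m^2

53.676 kW/m^2


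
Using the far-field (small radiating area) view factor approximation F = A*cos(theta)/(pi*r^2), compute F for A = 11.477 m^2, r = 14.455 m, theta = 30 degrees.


cos(30 deg) = 0.86603
pi*r^2 = 656.43
F = 11.477 * 0.86603 / 656.43 = 0.015142

0.015142


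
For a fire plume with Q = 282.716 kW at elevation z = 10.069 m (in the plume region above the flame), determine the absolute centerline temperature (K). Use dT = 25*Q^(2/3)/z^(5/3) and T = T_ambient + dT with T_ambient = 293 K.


Q^(2/3) = 43.076
z^(5/3) = 46.951
dT = 25 * 43.076 / 46.951 = 22.937 K
T = 293 + 22.937 = 315.94 K

315.94 K


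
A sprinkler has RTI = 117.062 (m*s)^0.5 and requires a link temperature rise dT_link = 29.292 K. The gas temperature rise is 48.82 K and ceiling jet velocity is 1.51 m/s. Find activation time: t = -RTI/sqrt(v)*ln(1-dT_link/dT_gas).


dT_link/dT_gas = 0.6
ln(1 - 0.6) = -0.91629
t = -117.062 / sqrt(1.51) * -0.91629 = 87.289 s

87.289 s


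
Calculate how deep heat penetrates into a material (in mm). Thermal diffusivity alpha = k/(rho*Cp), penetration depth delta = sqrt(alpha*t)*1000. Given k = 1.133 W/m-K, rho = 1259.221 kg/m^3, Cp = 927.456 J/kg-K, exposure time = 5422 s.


alpha = 1.133 / (1259.221 * 927.456) = 9.7014e-07 m^2/s
alpha * t = 0.0052601
delta = sqrt(0.0052601) * 1000 = 72.527 mm

72.527 mm


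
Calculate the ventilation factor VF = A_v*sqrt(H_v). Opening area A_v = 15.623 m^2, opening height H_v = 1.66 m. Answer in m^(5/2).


sqrt(H_v) = 1.2884
VF = 15.623 * 1.2884 = 20.129 m^(5/2)

20.129 m^(5/2)


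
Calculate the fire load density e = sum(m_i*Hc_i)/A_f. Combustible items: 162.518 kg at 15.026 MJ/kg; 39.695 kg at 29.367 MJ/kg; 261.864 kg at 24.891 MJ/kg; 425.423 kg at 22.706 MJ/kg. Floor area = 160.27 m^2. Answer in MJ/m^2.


Total energy = 162.518*15.026 + 39.695*29.367 + 261.864*24.891 + 425.423*22.706
= 2441.995 + 1165.723 + 6518.057 + 9659.655
= 19785.43 MJ
e = 19785.43 / 160.27 = 123.45 MJ/m^2

123.45 MJ/m^2


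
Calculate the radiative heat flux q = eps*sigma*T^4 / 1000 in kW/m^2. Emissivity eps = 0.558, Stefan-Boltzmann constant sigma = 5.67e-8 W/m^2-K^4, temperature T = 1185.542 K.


T^4 = 1.9755e+12
q = 0.558 * 5.67e-8 * 1.9755e+12 / 1000 = 62.501 kW/m^2

62.501 kW/m^2


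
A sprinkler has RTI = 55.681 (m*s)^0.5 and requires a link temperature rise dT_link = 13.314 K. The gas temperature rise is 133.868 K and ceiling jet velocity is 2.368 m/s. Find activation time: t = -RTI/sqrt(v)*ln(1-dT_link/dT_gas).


dT_link/dT_gas = 0.099456
ln(1 - 0.099456) = -0.10476
t = -55.681 / sqrt(2.368) * -0.10476 = 3.7905 s

3.7905 s


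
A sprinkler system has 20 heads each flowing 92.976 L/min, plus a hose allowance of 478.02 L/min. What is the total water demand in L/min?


Sprinkler demand = 20 * 92.976 = 1859.52 L/min
Total = 1859.52 + 478.02 = 2337.54 L/min

2337.54 L/min


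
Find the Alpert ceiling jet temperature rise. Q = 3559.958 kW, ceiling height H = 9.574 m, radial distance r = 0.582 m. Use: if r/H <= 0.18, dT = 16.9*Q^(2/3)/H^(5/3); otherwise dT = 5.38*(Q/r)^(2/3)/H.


r/H = 0.582 / 9.574 = 0.060790
r/H <= 0.18, so dT = 16.9*Q^(2/3)/H^(5/3)
Q^(2/3) = 233.15
H^(5/3) = 43.167
dT = 16.9 * 233.15 / 43.167 = 91.277 K

91.277 K


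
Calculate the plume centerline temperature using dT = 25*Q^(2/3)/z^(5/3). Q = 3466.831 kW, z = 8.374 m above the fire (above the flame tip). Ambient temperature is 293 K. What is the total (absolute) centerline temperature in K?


Q^(2/3) = 229.06
z^(5/3) = 34.532
dT = 25 * 229.06 / 34.532 = 165.83 K
T = 293 + 165.83 = 458.83 K

458.83 K


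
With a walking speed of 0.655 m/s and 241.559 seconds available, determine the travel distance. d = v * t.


d = 0.655 * 241.559 = 158.22 m

158.22 m


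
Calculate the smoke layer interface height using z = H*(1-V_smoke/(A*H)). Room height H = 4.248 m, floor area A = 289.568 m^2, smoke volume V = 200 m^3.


V/(A*H) = 0.16259
1 - 0.16259 = 0.83741
z = 4.248 * 0.83741 = 3.5573 m

3.5573 m


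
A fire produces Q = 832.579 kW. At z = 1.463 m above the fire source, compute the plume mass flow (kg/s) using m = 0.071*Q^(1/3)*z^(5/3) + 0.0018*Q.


Q^(1/3) = 9.4075
z^(5/3) = 1.8854
First term = 0.071 * 9.4075 * 1.8854 = 1.2593
Second term = 0.0018 * 832.579 = 1.4986
m = 2.7580 kg/s

2.7580 kg/s


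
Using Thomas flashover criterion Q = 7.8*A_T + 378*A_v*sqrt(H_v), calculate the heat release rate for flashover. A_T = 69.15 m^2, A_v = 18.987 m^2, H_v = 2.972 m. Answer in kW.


7.8*A_T = 539.37
sqrt(H_v) = 1.7239
378*A_v*sqrt(H_v) = 12373
Q = 539.37 + 12373 = 12912 kW

12912 kW


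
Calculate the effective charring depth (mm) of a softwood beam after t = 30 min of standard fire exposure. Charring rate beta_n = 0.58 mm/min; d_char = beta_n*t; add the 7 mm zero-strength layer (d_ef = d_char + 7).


d_char = 0.58 * 30 = 17.4 mm
d_ef = 17.4 + 1.0*7 = 24.4 mm

24.4 mm


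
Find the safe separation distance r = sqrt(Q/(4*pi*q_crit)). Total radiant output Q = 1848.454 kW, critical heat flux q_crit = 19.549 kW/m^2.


4*pi*q_crit = 245.66
Q/(4*pi*q_crit) = 7.5244
r = sqrt(7.5244) = 2.7431 m

2.7431 m


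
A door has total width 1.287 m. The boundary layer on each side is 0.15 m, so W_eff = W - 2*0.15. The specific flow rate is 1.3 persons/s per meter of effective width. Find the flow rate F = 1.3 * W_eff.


W_eff = 1.287 - 0.30 = 0.987 m
F = 1.3 * 0.987 = 1.2831 persons/s

1.2831 persons/s


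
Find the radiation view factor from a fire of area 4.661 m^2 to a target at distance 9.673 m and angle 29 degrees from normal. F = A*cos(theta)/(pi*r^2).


cos(29 deg) = 0.87462
pi*r^2 = 293.95
F = 4.661 * 0.87462 / 293.95 = 0.013868

0.013868


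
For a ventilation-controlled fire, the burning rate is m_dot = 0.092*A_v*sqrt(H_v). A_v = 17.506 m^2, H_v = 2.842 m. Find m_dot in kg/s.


sqrt(H_v) = 1.6858
m_dot = 0.092 * 17.506 * 1.6858 = 2.7151 kg/s

2.7151 kg/s


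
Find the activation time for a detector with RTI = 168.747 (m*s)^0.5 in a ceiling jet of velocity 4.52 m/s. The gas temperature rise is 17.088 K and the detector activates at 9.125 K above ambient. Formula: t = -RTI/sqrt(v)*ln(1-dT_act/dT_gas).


dT_act/dT_gas = 0.53400
ln(1 - 0.53400) = -0.76357
t = -168.747 / sqrt(4.52) * -0.76357 = 60.606 s

60.606 s


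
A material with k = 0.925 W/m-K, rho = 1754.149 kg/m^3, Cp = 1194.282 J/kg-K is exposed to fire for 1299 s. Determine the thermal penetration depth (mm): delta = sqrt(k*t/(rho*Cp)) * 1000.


alpha = 0.925 / (1754.149 * 1194.282) = 4.4154e-07 m^2/s
alpha * t = 0.00057356
delta = sqrt(0.00057356) * 1000 = 23.949 mm

23.949 mm


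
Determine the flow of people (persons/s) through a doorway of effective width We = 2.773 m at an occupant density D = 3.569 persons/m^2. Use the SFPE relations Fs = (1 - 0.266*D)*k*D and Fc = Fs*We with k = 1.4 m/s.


1 - 0.266*D = 1 - 0.266*3.569 = 0.050646
Fs = 0.050646 * 1.4 * 3.569 = 0.25306 persons/(s*m)
Fc = 0.25306 * 2.773 = 0.70173 persons/s

0.70173 persons/s


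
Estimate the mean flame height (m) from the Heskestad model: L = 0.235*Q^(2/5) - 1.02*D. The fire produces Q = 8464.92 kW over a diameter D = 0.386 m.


Q^(2/5) = 37.243
0.235 * Q^(2/5) = 8.7522
1.02 * D = 0.39372
L = 8.3585 m

8.3585 m


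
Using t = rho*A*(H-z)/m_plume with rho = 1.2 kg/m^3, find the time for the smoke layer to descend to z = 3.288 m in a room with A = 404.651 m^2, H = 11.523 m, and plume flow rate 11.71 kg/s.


H - z = 8.235 m
t = 1.2 * 404.651 * 8.235 / 11.71 = 341.48 s

341.48 s


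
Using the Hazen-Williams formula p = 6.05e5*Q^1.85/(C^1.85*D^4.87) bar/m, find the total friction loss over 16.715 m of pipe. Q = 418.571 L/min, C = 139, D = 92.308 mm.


Q^1.85 = 70839
C^1.85 = 9216.7
D^4.87 = 3.7215e+09
p/m = 0.0012495 bar/m
p_total = 0.0012495 * 16.715 = 0.020885 bar

0.020885 bar


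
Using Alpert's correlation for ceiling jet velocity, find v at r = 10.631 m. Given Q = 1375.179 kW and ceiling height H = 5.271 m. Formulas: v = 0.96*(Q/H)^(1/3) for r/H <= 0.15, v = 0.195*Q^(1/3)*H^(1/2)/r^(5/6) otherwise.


r/H = 10.631 / 5.271 = 2.0169
r/H > 0.15, so v = 0.195*Q^(1/3)*H^(1/2)/r^(5/6)
Q^(1/3) = 11.120
H^(1/2) = 2.2959
r^(5/6) = 7.1693
v = 0.195 * 11.120 * 2.2959 / 7.1693 = 0.69442 m/s

0.69442 m/s


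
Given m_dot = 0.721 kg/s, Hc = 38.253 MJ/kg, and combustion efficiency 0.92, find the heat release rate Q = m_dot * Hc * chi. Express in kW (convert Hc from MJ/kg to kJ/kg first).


Hc = 38.253 MJ/kg = 38.253 * 1000 kJ/kg = 38253 kJ/kg
Q = 0.721 kg/s * 38253 kJ/kg * 0.92 = 25374 kW

25374 kW


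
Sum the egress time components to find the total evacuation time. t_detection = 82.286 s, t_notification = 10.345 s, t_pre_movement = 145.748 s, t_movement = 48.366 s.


Total = 82.286 + 10.345 + 145.748 + 48.366 = 286.745 s

286.745 s


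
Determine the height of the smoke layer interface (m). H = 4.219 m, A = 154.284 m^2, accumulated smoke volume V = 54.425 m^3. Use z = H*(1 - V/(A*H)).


V/(A*H) = 0.083612
1 - 0.083612 = 0.91639
z = 4.219 * 0.91639 = 3.8662 m

3.8662 m


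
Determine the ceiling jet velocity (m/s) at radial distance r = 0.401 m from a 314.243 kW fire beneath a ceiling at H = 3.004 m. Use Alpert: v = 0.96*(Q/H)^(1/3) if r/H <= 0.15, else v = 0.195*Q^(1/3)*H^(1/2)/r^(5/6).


r/H = 0.401 / 3.004 = 0.13349
r/H <= 0.15, so v = 0.96*(Q/H)^(1/3)
Q/H = 104.61
(Q/H)^(1/3) = 4.7118
v = 0.96 * 4.7118 = 4.5233 m/s

4.5233 m/s


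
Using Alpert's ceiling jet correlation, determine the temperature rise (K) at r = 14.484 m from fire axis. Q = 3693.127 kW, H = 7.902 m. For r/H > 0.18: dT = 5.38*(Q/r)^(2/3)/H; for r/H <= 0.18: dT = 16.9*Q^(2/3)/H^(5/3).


r/H = 14.484 / 7.902 = 1.8330
r/H > 0.18, so dT = 5.38*(Q/r)^(2/3)/H
Q/r = 254.98
(Q/r)^(2/3) = 40.210
dT = 5.38 * 40.210 / 7.902 = 27.377 K

27.377 K


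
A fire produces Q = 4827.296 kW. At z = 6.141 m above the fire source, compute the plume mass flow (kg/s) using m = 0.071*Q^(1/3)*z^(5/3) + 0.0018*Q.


Q^(1/3) = 16.901
z^(5/3) = 20.594
First term = 0.071 * 16.901 * 20.594 = 24.711
Second term = 0.0018 * 4827.296 = 8.6891
m = 33.400 kg/s

33.400 kg/s


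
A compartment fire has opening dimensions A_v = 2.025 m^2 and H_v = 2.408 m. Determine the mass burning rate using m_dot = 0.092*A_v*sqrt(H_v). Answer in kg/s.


sqrt(H_v) = 1.5518
m_dot = 0.092 * 2.025 * 1.5518 = 0.28910 kg/s

0.28910 kg/s


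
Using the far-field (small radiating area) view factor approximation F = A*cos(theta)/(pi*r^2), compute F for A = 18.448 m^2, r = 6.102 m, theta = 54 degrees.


cos(54 deg) = 0.58779
pi*r^2 = 116.98
F = 18.448 * 0.58779 / 116.98 = 0.092699

0.092699


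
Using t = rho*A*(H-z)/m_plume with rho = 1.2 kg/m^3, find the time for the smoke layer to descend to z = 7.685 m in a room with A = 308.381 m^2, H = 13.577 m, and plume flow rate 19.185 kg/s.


H - z = 5.892 m
t = 1.2 * 308.381 * 5.892 / 19.185 = 113.65 s

113.65 s


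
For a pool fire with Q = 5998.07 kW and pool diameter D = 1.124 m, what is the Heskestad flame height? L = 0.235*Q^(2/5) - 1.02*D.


Q^(2/5) = 32.449
0.235 * Q^(2/5) = 7.6256
1.02 * D = 1.1465
L = 6.4791 m

6.4791 m


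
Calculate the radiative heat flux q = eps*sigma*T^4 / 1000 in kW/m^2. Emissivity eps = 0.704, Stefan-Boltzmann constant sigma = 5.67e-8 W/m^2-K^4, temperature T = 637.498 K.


T^4 = 1.6516e+11
q = 0.704 * 5.67e-8 * 1.6516e+11 / 1000 = 6.5928 kW/m^2

6.5928 kW/m^2


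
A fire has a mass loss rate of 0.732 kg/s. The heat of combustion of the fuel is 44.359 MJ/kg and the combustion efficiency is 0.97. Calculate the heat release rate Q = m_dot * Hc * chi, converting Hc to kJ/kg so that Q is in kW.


Hc = 44.359 MJ/kg = 44.359 * 1000 kJ/kg = 44359 kJ/kg
Q = 0.732 kg/s * 44359 kJ/kg * 0.97 = 31497 kW

31497 kW


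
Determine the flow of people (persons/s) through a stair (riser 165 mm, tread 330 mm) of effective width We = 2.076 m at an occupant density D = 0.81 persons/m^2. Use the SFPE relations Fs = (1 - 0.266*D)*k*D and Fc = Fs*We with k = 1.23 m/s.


1 - 0.266*D = 1 - 0.266*0.81 = 0.78454
Fs = 0.78454 * 1.23 * 0.81 = 0.78164 persons/(s*m)
Fc = 0.78164 * 2.076 = 1.6227 persons/s

1.6227 persons/s


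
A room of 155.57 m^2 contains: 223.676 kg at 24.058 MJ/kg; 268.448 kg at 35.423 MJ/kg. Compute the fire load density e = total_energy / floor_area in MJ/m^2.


Total energy = 223.676*24.058 + 268.448*35.423
= 5381.197 + 9509.234
= 14890.43 MJ
e = 14890.43 / 155.57 = 95.715 MJ/m^2

95.715 MJ/m^2


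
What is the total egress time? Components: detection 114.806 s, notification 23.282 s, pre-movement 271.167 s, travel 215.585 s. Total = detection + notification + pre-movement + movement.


Total = 114.806 + 23.282 + 271.167 + 215.585 = 624.84 s

624.84 s


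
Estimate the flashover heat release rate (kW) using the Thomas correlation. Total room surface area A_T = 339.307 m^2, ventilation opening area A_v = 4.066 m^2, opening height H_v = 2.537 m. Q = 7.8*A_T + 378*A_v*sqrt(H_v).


7.8*A_T = 2646.6
sqrt(H_v) = 1.5928
378*A_v*sqrt(H_v) = 2448.0
Q = 2646.6 + 2448.0 = 5094.6 kW

5094.6 kW


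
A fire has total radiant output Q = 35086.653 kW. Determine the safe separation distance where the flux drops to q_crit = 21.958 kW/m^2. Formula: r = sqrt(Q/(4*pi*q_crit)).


4*pi*q_crit = 275.93
Q/(4*pi*q_crit) = 127.16
r = sqrt(127.16) = 11.276 m

11.276 m


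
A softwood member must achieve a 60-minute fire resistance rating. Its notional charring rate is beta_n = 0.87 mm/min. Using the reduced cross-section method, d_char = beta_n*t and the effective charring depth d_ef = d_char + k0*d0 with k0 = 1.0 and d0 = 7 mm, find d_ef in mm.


d_char = 0.87 * 60 = 52.2 mm
d_ef = 52.2 + 1.0*7 = 59.2 mm

59.2 mm


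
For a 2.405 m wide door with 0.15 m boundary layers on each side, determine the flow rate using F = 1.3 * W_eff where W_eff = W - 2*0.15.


W_eff = 2.405 - 0.30 = 2.105 m
F = 1.3 * 2.105 = 2.7365 persons/s

2.7365 persons/s


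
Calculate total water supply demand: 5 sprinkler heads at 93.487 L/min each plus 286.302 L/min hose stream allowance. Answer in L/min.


Sprinkler demand = 5 * 93.487 = 467.435 L/min
Total = 467.435 + 286.302 = 753.737 L/min

753.737 L/min


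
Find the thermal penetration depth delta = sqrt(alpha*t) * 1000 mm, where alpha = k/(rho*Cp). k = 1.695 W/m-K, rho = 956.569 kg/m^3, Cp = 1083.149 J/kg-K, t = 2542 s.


alpha = 1.695 / (956.569 * 1083.149) = 1.6359e-06 m^2/s
alpha * t = 0.0041585
delta = sqrt(0.0041585) * 1000 = 64.487 mm

64.487 mm


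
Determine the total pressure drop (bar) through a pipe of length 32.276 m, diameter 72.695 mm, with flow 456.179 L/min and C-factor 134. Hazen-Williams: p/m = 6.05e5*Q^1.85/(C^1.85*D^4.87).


Q^1.85 = 83062
C^1.85 = 8612.8
D^4.87 = 1.1629e+09
p/m = 0.0050175 bar/m
p_total = 0.0050175 * 32.276 = 0.16194 bar

0.16194 bar


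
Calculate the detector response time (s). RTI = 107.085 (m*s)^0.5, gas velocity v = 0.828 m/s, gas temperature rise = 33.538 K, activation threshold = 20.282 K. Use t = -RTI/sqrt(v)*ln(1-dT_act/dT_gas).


dT_act/dT_gas = 0.60475
ln(1 - 0.60475) = -0.92823
t = -107.085 / sqrt(0.828) * -0.92823 = 109.24 s

109.24 s


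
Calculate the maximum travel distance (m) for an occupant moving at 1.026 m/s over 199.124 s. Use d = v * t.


d = 1.026 * 199.124 = 204.30 m

204.30 m


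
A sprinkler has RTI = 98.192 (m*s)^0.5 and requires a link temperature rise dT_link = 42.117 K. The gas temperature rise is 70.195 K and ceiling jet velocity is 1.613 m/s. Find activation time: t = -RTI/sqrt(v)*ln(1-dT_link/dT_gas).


dT_link/dT_gas = 0.6
ln(1 - 0.6) = -0.91629
t = -98.192 / sqrt(1.613) * -0.91629 = 70.842 s

70.842 s


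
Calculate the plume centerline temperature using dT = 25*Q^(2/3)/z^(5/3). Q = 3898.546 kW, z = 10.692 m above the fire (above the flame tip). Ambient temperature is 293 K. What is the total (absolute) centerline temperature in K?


Q^(2/3) = 247.71
z^(5/3) = 51.892
dT = 25 * 247.71 / 51.892 = 119.34 K
T = 293 + 119.34 = 412.34 K

412.34 K


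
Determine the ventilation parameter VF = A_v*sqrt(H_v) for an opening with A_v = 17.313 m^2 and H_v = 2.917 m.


sqrt(H_v) = 1.7079
VF = 17.313 * 1.7079 = 29.569 m^(5/2)

29.569 m^(5/2)


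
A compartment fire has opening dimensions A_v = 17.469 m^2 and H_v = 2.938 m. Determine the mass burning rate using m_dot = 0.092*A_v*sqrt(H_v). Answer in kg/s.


sqrt(H_v) = 1.7141
m_dot = 0.092 * 17.469 * 1.7141 = 2.7547 kg/s

2.7547 kg/s
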